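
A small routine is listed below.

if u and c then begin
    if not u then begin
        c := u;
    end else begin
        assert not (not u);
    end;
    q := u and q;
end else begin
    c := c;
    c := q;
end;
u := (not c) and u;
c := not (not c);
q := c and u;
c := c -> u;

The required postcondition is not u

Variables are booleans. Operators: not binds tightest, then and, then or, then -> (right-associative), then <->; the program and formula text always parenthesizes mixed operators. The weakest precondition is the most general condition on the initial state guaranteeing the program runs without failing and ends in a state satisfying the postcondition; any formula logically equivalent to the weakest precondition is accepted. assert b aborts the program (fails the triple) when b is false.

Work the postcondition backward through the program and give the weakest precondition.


Working backward. After the program, not u must hold.
Before c := c -> u: not u
Before q := c and u: not u
Before c := not (not c): not u
Before u := (not c) and u: not ((not c) and u)
Then branch requires u -> (u and (not ((not c) and u))); else branch requires not ((not q) and u).
Before the if: ((u and c) -> (u -> (u and (not ((not c) and u))))) and ((not (u and c)) -> (not ((not q) and u)))
Answer: WP = ((u and c) -> (u -> (u and (not ((not c) and u))))) and ((not (u and c)) -> (not ((not q) and u)))


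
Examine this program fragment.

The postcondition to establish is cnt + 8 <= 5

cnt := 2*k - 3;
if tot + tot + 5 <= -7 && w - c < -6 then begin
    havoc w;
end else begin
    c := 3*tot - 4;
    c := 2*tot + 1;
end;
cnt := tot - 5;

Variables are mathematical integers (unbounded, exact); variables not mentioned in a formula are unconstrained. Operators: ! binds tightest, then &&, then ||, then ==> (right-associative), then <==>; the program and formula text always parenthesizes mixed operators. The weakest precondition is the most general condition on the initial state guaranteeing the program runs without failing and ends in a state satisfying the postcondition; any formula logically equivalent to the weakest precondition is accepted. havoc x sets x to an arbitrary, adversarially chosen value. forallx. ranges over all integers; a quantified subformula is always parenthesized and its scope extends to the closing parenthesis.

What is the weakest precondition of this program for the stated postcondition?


Working backward. After the program, the postcondition cnt + 8 <= 5 must hold; in canonical form it is cnt <= -3.
Before cnt := tot - 5: tot <= 2
Then branch requires tot <= 2; else branch requires tot <= 2.
Before the if: ((2*tot <= -12 && w < c - 6) ==> tot <= 2) && ((!(2*tot <= -12 && w < c - 6)) ==> tot <= 2)
Before cnt := 2*k - 3: ((2*tot <= -12 && w < c - 6) ==> tot <= 2) && ((!(2*tot <= -12 && w < c - 6)) ==> tot <= 2)
Answer: WP = ((2*tot <= -12 && w < c - 6) ==> tot <= 2) && ((!(2*tot <= -12 && w < c - 6)) ==> tot <= 2)


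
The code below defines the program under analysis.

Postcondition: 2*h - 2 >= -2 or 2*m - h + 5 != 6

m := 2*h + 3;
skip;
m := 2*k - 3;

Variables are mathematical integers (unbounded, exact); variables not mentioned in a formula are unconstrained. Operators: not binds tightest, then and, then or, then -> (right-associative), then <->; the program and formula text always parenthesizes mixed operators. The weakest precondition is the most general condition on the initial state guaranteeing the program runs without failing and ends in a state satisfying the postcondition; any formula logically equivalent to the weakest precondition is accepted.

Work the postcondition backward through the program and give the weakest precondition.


Working backward. After the program, the postcondition 2*h - 2 >= -2 or 2*m - h + 5 != 6 must hold; in canonical form it is 2*h >= 0 or 2*m != h + 1.
Before m := 2*k - 3: 2*h >= 0 or 4*k != h + 7
Before skip: 2*h >= 0 or 4*k != h + 7
Before m := 2*h + 3: 2*h >= 0 or 4*k != h + 7
Answer: WP = 2*h >= 0 or 4*k != h + 7


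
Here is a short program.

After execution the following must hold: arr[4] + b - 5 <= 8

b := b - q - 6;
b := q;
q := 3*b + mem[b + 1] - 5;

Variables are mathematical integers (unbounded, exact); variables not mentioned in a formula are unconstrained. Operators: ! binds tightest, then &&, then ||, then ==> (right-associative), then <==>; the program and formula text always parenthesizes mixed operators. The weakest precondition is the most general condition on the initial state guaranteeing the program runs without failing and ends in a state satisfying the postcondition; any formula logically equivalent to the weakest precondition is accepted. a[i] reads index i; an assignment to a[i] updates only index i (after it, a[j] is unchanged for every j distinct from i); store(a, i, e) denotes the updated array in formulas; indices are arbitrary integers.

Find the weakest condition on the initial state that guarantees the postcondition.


Working backward. After the program, the postcondition arr[4] + b - 5 <= 8 must hold; in canonical form it is arr[4] + b <= 13.
Before q := 3*b + mem[b + 1] - 5: arr[4] + b <= 13
Before b := q: arr[4] + q <= 13
Before b := b - q - 6: arr[4] + q <= 13
Answer: WP = arr[4] + q <= 13


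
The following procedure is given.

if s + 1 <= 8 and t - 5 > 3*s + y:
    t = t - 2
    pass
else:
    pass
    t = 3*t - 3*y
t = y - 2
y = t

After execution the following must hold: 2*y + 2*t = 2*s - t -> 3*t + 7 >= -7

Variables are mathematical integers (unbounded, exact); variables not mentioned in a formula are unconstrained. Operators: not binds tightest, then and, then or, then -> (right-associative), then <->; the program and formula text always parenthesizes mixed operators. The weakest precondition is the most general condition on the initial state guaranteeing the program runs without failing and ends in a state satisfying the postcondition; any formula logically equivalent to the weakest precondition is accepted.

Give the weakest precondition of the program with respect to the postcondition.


Working backward. After the program, the postcondition 2*y + 2*t = 2*s - t -> 3*t + 7 >= -7 must hold; in canonical form it is 3*t + 2*y = 2*s -> 3*t >= -14.
Before y := t: 5*t = 2*s -> 3*t >= -14
Before t := y - 2: 5*y = 2*s + 10 -> 3*y >= -8
Then branch requires 5*y = 2*s + 10 -> 3*y >= -8; else branch requires 5*y = 2*s + 10 -> 3*y >= -8.
Before the if: ((s <= 7 and t > 3*s + y + 5) -> (5*y = 2*s + 10 -> 3*y >= -8)) and ((not (s <= 7 and t > 3*s + y + 5)) -> (5*y = 2*s + 10 -> 3*y >= -8))
Answer: WP = ((s <= 7 and t > 3*s + y + 5) -> (5*y = 2*s + 10 -> 3*y >= -8)) and ((not (s <= 7 and t > 3*s + y + 5)) -> (5*y = 2*s + 10 -> 3*y >= -8))


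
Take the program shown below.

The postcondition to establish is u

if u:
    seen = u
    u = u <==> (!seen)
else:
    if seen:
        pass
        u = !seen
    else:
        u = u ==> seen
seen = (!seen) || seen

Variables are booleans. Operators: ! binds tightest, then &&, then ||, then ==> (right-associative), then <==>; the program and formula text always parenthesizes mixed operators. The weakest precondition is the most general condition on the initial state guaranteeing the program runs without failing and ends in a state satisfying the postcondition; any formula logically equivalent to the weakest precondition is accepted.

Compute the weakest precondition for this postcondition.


Working backward. After the program, u must hold.
Before seen := (!seen) || seen: u
Then branch requires u <==> (!u); else branch requires (seen ==> (!seen)) && ((!seen) ==> (u ==> seen)).
Before the if: (u ==> (u <==> (!u))) && ((!u) ==> ((seen ==> (!seen)) && ((!seen) ==> (u ==> seen))))
Answer: WP = (u ==> (u <==> (!u))) && ((!u) ==> ((seen ==> (!seen)) && ((!seen) ==> (u ==> seen))))


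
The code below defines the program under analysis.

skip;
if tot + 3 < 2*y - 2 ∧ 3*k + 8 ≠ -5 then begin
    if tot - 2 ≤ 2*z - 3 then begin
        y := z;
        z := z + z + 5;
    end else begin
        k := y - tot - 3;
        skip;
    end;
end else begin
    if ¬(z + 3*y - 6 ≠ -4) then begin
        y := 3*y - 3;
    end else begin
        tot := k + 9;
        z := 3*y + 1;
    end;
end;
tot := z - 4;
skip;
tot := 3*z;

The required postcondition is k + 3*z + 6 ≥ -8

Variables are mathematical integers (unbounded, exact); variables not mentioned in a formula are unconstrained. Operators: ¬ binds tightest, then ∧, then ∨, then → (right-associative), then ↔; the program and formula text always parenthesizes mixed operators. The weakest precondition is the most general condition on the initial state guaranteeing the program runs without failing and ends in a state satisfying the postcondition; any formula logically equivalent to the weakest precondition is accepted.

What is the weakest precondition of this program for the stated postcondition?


Working backward. After the program, the postcondition k + 3*z + 6 ≥ -8 must hold; in canonical form it is k + 3*z ≥ -14.
Before tot := 3*z: k + 3*z ≥ -14
Before skip: k + 3*z ≥ -14
Before tot := z - 4: k + 3*z ≥ -14
Then branch requires (tot ≤ 2*z - 1 → k + 6*z ≥ -29) ∧ ((¬(tot ≤ 2*z - 1)) → y + 3*z ≥ tot - 11); else branch requires ((¬(3*y + z ≠ 2)) → k + 3*z ≥ -14) ∧ (3*y + z ≠ 2 → k + 9*y ≥ -17).
Before the if: ((tot < 2*y - 5 ∧ 3*k ≠ -13) → ((tot ≤ 2*z - 1 → k + 6*z ≥ -29) ∧ ((¬(tot ≤ 2*z - 1)) → y + 3*z ≥ tot - 11))) ∧ ((¬(tot < 2*y - 5 ∧ 3*k ≠ -13)) → (((¬(3*y + z ≠ 2)) → k + 3*z ≥ -14) ∧ (3*y + z ≠ 2 → k + 9*y ≥ -17)))
Before skip: ((tot < 2*y - 5 ∧ 3*k ≠ -13) → ((tot ≤ 2*z - 1 → k + 6*z ≥ -29) ∧ ((¬(tot ≤ 2*z - 1)) → y + 3*z ≥ tot - 11))) ∧ ((¬(tot < 2*y - 5 ∧ 3*k ≠ -13)) → (((¬(3*y + z ≠ 2)) → k + 3*z ≥ -14) ∧ (3*y + z ≠ 2 → k + 9*y ≥ -17)))
Answer: WP = ((tot < 2*y - 5 ∧ 3*k ≠ -13) → ((tot ≤ 2*z - 1 → k + 6*z ≥ -29) ∧ ((¬(tot ≤ 2*z - 1)) → y + 3*z ≥ tot - 11))) ∧ ((¬(tot < 2*y - 5 ∧ 3*k ≠ -13)) → (((¬(3*y + z ≠ 2)) → k + 3*z ≥ -14) ∧ (3*y + z ≠ 2 → k + 9*y ≥ -17)))


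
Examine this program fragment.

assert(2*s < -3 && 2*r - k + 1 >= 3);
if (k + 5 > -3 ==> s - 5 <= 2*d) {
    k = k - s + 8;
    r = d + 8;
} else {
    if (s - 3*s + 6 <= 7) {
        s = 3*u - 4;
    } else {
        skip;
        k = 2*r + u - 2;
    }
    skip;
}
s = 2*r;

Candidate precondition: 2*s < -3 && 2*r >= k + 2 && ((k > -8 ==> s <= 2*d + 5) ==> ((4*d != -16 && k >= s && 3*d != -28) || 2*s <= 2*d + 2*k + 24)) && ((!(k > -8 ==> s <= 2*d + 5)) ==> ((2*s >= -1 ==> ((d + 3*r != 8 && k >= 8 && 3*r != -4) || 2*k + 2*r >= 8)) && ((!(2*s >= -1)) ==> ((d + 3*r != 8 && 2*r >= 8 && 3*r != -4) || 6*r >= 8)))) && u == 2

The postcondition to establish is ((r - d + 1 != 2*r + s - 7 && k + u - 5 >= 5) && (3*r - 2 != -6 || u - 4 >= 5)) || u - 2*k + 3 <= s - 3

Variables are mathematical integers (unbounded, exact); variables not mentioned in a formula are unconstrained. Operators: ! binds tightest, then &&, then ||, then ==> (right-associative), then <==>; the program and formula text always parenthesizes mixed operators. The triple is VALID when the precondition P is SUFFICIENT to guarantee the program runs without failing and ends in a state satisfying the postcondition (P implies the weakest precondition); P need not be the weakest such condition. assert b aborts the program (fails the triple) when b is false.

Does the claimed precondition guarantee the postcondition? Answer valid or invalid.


Working backward. After the program, the postcondition ((r - d + 1 != 2*r + s - 7 && k + u - 5 >= 5) && (3*r - 2 != -6 || u - 4 >= 5)) || u - 2*k + 3 <= s - 3 must hold; in canonical form it is (d + r + s != 8 && k + u >= 10 && (3*r != -4 || u >= 9)) || u <= 2*k + s - 6.
Before s := 2*r: (d + 3*r != 8 && k + u >= 10 && (3*r != -4 || u >= 9)) || u <= 2*k + 2*r - 6
Then branch requires (4*d != -16 && k + u >= s + 2 && (3*d != -28 || u >= 9)) || 2*s + u <= 2*d + 2*k + 26; else branch requires (2*s >= -1 ==> ((d + 3*r != 8 && k + u >= 10 && (3*r != -4 || u >= 9)) || u <= 2*k + 2*r - 6)) && ((!(2*s >= -1)) ==> ((d + 3*r != 8 && 2*r + 2*u >= 12 && (3*r != -4 || u >= 9)) || 6*r + u >= 10)).
Before the if: ((k > -8 ==> s <= 2*d + 5) ==> ((4*d != -16 && k + u >= s + 2 && (3*d != -28 || u >= 9)) || 2*s + u <= 2*d + 2*k + 26)) && ((!(k > -8 ==> s <= 2*d + 5)) ==> ((2*s >= -1 ==> ((d + 3*r != 8 && k + u >= 10 && (3*r != -4 || u >= 9)) || u <= 2*k + 2*r - 6)) && ((!(2*s >= -1)) ==> ((d + 3*r != 8 && 2*r + 2*u >= 12 && (3*r != -4 || u >= 9)) || 6*r + u >= 10))))
Before assert 2*s < -3 && 2*r - k + 1 >= 3: 2*s < -3 && 2*r >= k + 2 && ((k > -8 ==> s <= 2*d + 5) ==> ((4*d != -16 && k + u >= s + 2 && (3*d != -28 || u >= 9)) || 2*s + u <= 2*d + 2*k + 26)) && ((!(k > -8 ==> s <= 2*d + 5)) ==> ((2*s >= -1 ==> ((d + 3*r != 8 && k + u >= 10 && (3*r != -4 || u >= 9)) || u <= 2*k + 2*r - 6)) && ((!(2*s >= -1)) ==> ((d + 3*r != 8 && 2*r + 2*u >= 12 && (3*r != -4 || u >= 9)) || 6*r + u >= 10))))
The weakest precondition is 2*s < -3 && 2*r >= k + 2 && ((k > -8 ==> s <= 2*d + 5) ==> ((4*d != -16 && k + u >= s + 2 && (3*d != -28 || u >= 9)) || 2*s + u <= 2*d + 2*k + 26)) && ((!(k > -8 ==> s <= 2*d + 5)) ==> ((2*s >= -1 ==> ((d + 3*r != 8 && k + u >= 10 && (3*r != -4 || u >= 9)) || u <= 2*k + 2*r - 6)) && ((!(2*s >= -1)) ==> ((d + 3*r != 8 && 2*r + 2*u >= 12 && (3*r != -4 || u >= 9)) || 6*r + u >= 10)))).
Check whether 2*s < -3 && 2*r >= k + 2 && ((k > -8 ==> s <= 2*d + 5) ==> ((4*d != -16 && k >= s && 3*d != -28) || 2*s <= 2*d + 2*k + 24)) && ((!(k > -8 ==> s <= 2*d + 5)) ==> ((2*s >= -1 ==> ((d + 3*r != 8 && k >= 8 && 3*r != -4) || 2*k + 2*r >= 8)) && ((!(2*s >= -1)) ==> ((d + 3*r != 8 && 2*r >= 8 && 3*r != -4) || 6*r >= 8)))) && u == 2 implies it.
Every state satisfying the precondition satisfies the weakest precondition: the implication holds.
Answer: valid


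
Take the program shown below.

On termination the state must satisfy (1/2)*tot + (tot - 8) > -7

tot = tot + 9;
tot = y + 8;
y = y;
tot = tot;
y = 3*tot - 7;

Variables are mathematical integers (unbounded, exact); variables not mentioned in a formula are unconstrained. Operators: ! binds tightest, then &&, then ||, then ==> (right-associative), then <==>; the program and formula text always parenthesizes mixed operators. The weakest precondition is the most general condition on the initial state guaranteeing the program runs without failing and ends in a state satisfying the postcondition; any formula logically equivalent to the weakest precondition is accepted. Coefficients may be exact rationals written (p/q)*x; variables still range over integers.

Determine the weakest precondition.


Working backward. After the program, the postcondition (1/2)*tot + (tot - 8) > -7 must hold; in canonical form it is (3/2)*tot > 1.
Before y := 3*tot - 7: (3/2)*tot > 1
Before tot := tot: (3/2)*tot > 1
Before y := y: (3/2)*tot > 1
Before tot := y + 8: (3/2)*y > -11
Before tot := tot + 9: (3/2)*y > -11
Answer: WP = (3/2)*y > -11


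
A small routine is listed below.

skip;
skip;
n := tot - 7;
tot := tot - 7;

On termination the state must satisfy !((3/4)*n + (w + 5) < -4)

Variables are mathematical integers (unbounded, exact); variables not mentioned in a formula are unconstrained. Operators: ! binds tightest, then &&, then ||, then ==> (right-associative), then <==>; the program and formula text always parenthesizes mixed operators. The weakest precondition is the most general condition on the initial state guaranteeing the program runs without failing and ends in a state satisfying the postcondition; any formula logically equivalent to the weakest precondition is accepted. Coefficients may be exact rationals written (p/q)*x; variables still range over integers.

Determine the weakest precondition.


Working backward. After the program, the postcondition !((3/4)*n + (w + 5) < -4) must hold; in canonical form it is !((3/4)*n + w < -9).
Before tot := tot - 7: !((3/4)*n + w < -9)
Before n := tot - 7: !((3/4)*tot + w < -15/4)
Before skip: !((3/4)*tot + w < -15/4)
Before skip: !((3/4)*tot + w < -15/4)
Answer: WP = !((3/4)*tot + w < -15/4)


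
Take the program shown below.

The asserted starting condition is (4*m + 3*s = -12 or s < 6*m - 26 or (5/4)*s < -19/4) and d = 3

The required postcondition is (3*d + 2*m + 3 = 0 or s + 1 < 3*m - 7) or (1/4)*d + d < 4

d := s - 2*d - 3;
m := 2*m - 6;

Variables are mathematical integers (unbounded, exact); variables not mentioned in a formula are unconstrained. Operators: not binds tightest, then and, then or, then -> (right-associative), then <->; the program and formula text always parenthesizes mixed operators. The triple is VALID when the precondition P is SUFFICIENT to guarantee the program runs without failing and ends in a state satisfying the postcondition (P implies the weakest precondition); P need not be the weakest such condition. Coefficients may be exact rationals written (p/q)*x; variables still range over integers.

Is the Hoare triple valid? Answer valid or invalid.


Working backward. After the program, the postcondition (3*d + 2*m + 3 = 0 or s + 1 < 3*m - 7) or (1/4)*d + d < 4 must hold; in canonical form it is 3*d + 2*m = -3 or s < 3*m - 8 or (5/4)*d < 4.
Before m := 2*m - 6: 3*d + 4*m = 9 or s < 6*m - 26 or (5/4)*d < 4
Before d := s - 2*d - 3: 4*m + 3*s = 6*d + 18 or s < 6*m - 26 or (5/4)*s < (5/2)*d + 31/4
The weakest precondition is 4*m + 3*s = 6*d + 18 or s < 6*m - 26 or (5/4)*s < (5/2)*d + 31/4.
Check whether (4*m + 3*s = -12 or s < 6*m - 26 or (5/4)*s < -19/4) and d = 3 implies it.
Countermodel: at the initial state d = 3, m = -15, s = 16, the precondition holds but the weakest precondition fails.
Answer: invalid


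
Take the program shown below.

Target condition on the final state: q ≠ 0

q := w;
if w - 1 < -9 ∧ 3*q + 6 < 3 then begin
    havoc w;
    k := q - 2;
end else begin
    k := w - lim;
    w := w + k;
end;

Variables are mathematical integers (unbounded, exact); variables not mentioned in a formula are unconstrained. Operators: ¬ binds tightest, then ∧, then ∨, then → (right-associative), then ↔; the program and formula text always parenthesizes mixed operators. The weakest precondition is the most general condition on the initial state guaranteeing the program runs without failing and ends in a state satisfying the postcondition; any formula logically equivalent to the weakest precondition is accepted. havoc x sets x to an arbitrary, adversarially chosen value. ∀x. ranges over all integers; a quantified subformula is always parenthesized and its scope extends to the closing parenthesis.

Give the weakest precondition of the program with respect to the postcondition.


Working backward. After the program, q ≠ 0 must hold.
Then branch requires q ≠ 0; else branch requires q ≠ 0.
Before the if: ((w < -8 ∧ 3*q < -3) → q ≠ 0) ∧ ((¬(w < -8 ∧ 3*q < -3)) → q ≠ 0)
Before q := w: ((w < -8 ∧ 3*w < -3) → w ≠ 0) ∧ ((¬(w < -8 ∧ 3*w < -3)) → w ≠ 0)
Answer: WP = ((w < -8 ∧ 3*w < -3) → w ≠ 0) ∧ ((¬(w < -8 ∧ 3*w < -3)) → w ≠ 0)


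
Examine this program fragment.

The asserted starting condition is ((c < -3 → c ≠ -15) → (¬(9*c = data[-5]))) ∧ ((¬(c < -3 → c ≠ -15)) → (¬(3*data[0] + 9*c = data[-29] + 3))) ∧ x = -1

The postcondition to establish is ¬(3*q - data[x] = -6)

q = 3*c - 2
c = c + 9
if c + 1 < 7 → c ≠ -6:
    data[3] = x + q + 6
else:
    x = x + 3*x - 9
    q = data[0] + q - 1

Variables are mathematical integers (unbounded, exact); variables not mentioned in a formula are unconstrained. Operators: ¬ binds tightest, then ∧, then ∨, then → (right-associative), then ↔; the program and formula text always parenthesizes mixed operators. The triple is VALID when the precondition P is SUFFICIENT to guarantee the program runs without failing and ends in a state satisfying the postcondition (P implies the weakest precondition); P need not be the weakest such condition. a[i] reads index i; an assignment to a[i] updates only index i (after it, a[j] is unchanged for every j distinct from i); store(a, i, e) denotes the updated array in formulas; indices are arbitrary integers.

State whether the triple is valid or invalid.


Working backward. After the program, the postcondition ¬(3*q - data[x] = -6) must hold; in canonical form it is ¬(3*q = data[x] - 6).
Then branch requires ¬(3*q = store(data, 3, q + x + 6)[x] - 6); else branch requires ¬(3*data[0] + 3*q = data[4*x - 9] - 3).
Before the if: ((c < 6 → c ≠ -6) → (¬(3*q = store(data, 3, q + x + 6)[x] - 6))) ∧ ((¬(c < 6 → c ≠ -6)) → (¬(3*data[0] + 3*q = data[4*x - 9] - 3)))
Before c := c + 9: ((c < -3 → c ≠ -15) → (¬(3*q = store(data, 3, q + x + 6)[x] - 6))) ∧ ((¬(c < -3 → c ≠ -15)) → (¬(3*data[0] + 3*q = data[4*x - 9] - 3)))
Before q := 3*c - 2: ((c < -3 → c ≠ -15) → (¬(9*c = store(data, 3, 3*c + x + 4)[x]))) ∧ ((¬(c < -3 → c ≠ -15)) → (¬(3*data[0] + 9*c = data[4*x - 9] + 3)))
The weakest precondition is ((c < -3 → c ≠ -15) → (¬(9*c = store(data, 3, 3*c + x + 4)[x]))) ∧ ((¬(c < -3 → c ≠ -15)) → (¬(3*data[0] + 9*c = data[4*x - 9] + 3))).
Check whether ((c < -3 → c ≠ -15) → (¬(9*c = data[-5]))) ∧ ((¬(c < -3 → c ≠ -15)) → (¬(3*data[0] + 9*c = data[-29] + 3))) ∧ x = -1 implies it.
Countermodel: at the initial state c = -16, data = {[-29] = -144, [-13] = -144, [-5] = 15521, [-1] = -144, [0] = -144, [3] = -144, elsewhere -144}, x = -1, the precondition holds but the weakest precondition fails.
Answer: invalid


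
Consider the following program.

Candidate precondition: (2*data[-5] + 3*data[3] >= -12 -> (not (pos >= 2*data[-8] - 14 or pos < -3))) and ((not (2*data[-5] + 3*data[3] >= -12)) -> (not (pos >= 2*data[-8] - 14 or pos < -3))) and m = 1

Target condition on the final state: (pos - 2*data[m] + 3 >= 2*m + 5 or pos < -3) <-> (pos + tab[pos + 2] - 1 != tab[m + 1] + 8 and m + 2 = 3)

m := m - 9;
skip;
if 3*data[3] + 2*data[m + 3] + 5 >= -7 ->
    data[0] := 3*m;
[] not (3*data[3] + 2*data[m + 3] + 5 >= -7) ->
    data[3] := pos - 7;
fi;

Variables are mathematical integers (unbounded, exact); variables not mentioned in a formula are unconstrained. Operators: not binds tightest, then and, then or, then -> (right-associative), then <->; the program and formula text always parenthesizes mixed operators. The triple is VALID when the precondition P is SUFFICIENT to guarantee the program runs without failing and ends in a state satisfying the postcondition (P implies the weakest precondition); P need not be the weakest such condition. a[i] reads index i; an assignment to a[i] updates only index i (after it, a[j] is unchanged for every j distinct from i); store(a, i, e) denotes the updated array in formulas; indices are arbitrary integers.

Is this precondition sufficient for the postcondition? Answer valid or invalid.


Working backward. After the program, the postcondition (pos - 2*data[m] + 3 >= 2*m + 5 or pos < -3) <-> (pos + tab[pos + 2] - 1 != tab[m + 1] + 8 and m + 2 = 3) must hold; in canonical form it is (pos >= 2*data[m] + 2*m + 2 or pos < -3) <-> (tab[pos + 2] + pos != tab[m + 1] + 9 and m = 1).
Then branch requires (pos >= 2*store(data, 0, 3*m)[m] + 2*m + 2 or pos < -3) <-> (tab[pos + 2] + pos != tab[m + 1] + 9 and m = 1); else branch requires (pos >= 2*store(data, 3, pos - 7)[m] + 2*m + 2 or pos < -3) <-> (tab[pos + 2] + pos != tab[m + 1] + 9 and m = 1).
Before the if: (2*data[m + 3] + 3*data[3] >= -12 -> ((pos >= 2*store(data, 0, 3*m)[m] + 2*m + 2 or pos < -3) <-> (tab[pos + 2] + pos != tab[m + 1] + 9 and m = 1))) and ((not (2*data[m + 3] + 3*data[3] >= -12)) -> ((pos >= 2*store(data, 3, pos - 7)[m] + 2*m + 2 or pos < -3) <-> (tab[pos + 2] + pos != tab[m + 1] + 9 and m = 1)))
Before skip: (2*data[m + 3] + 3*data[3] >= -12 -> ((pos >= 2*store(data, 0, 3*m)[m] + 2*m + 2 or pos < -3) <-> (tab[pos + 2] + pos != tab[m + 1] + 9 and m = 1))) and ((not (2*data[m + 3] + 3*data[3] >= -12)) -> ((pos >= 2*store(data, 3, pos - 7)[m] + 2*m + 2 or pos < -3) <-> (tab[pos + 2] + pos != tab[m + 1] + 9 and m = 1)))
Before m := m - 9: (3*data[3] + 2*data[m - 6] >= -12 -> ((pos >= 2*store(data, 0, 3*m - 27)[m - 9] + 2*m - 16 or pos < -3) <-> (tab[pos + 2] + pos != tab[m - 8] + 9 and m = 10))) and ((not (3*data[3] + 2*data[m - 6] >= -12)) -> ((pos >= 2*store(data, 3, pos - 7)[m - 9] + 2*m - 16 or pos < -3) <-> (tab[pos + 2] + pos != tab[m - 8] + 9 and m = 10)))
The weakest precondition is (3*data[3] + 2*data[m - 6] >= -12 -> ((pos >= 2*store(data, 0, 3*m - 27)[m - 9] + 2*m - 16 or pos < -3) <-> (tab[pos + 2] + pos != tab[m - 8] + 9 and m = 10))) and ((not (3*data[3] + 2*data[m - 6] >= -12)) -> ((pos >= 2*store(data, 3, pos - 7)[m - 9] + 2*m - 16 or pos < -3) <-> (tab[pos + 2] + pos != tab[m - 8] + 9 and m = 10))).
Check whether (2*data[-5] + 3*data[3] >= -12 -> (not (pos >= 2*data[-8] - 14 or pos < -3))) and ((not (2*data[-5] + 3*data[3] >= -12)) -> (not (pos >= 2*data[-8] - 14 or pos < -3))) and m = 1 implies it.
Every state satisfying the precondition satisfies the weakest precondition: the implication holds.
Answer: valid


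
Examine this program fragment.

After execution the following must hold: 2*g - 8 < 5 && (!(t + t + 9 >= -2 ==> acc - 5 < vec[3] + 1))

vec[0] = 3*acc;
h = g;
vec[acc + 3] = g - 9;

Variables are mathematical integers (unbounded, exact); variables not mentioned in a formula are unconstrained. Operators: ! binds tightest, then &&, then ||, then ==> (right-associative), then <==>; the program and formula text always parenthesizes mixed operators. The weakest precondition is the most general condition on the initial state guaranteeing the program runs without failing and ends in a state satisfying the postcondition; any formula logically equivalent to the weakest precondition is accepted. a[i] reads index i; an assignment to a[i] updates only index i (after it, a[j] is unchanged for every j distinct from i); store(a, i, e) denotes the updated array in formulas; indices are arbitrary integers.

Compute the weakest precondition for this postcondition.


Working backward. After the program, the postcondition 2*g - 8 < 5 && (!(t + t + 9 >= -2 ==> acc - 5 < vec[3] + 1)) must hold; in canonical form it is 2*g < 13 && (!(2*t >= -11 ==> acc < vec[3] + 6)).
Before vec[acc + 3] := g - 9: 2*g < 13 && (!(2*t >= -11 ==> acc < store(vec, acc + 3, g - 9)[3] + 6))
Before h := g: 2*g < 13 && (!(2*t >= -11 ==> acc < store(vec, acc + 3, g - 9)[3] + 6))
Before vec[0] := 3*acc: 2*g < 13 && (!(2*t >= -11 ==> acc < store(store(vec, 0, 3*acc), acc + 3, g - 9)[3] + 6))
Answer: WP = 2*g < 13 && (!(2*t >= -11 ==> acc < store(store(vec, 0, 3*acc), acc + 3, g - 9)[3] + 6))


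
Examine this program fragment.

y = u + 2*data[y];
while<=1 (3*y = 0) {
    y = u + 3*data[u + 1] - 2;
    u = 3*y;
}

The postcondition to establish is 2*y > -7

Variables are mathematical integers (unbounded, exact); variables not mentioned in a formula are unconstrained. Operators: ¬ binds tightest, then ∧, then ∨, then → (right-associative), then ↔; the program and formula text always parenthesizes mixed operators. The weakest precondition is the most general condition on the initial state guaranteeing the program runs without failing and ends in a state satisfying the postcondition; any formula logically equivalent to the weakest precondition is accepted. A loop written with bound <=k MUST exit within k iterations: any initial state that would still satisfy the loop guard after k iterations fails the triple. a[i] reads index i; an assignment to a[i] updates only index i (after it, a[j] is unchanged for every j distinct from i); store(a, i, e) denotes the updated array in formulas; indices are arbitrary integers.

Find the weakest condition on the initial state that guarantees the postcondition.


Working backward. After the program, 2*y > -7 must hold.
Before the loop (bound <=1), unroll the exhaustion recursion (WP_0 = exit-now case; WP_j = one more guarded iteration, up to j = 1):
  WP_0: (¬(3*y = 0)) ∧ 2*y > -7
  WP_1: (3*y = 0 → ((¬(9*data[u + 1] + 3*u = 6)) ∧ 6*data[u + 1] + 2*u > -3)) ∧ ((¬(3*y = 0)) → 2*y > -7)
So before the loop: (3*y = 0 → ((¬(9*data[u + 1] + 3*u = 6)) ∧ 6*data[u + 1] + 2*u > -3)) ∧ ((¬(3*y = 0)) → 2*y > -7)
Before y := u + 2*data[y]: (6*data[y] + 3*u = 0 → ((¬(9*data[u + 1] + 3*u = 6)) ∧ 6*data[u + 1] + 2*u > -3)) ∧ ((¬(6*data[y] + 3*u = 0)) → 4*data[y] + 2*u > -7)
Answer: WP = (6*data[y] + 3*u = 0 → ((¬(9*data[u + 1] + 3*u = 6)) ∧ 6*data[u + 1] + 2*u > -3)) ∧ ((¬(6*data[y] + 3*u = 0)) → 4*data[y] + 2*u > -7)


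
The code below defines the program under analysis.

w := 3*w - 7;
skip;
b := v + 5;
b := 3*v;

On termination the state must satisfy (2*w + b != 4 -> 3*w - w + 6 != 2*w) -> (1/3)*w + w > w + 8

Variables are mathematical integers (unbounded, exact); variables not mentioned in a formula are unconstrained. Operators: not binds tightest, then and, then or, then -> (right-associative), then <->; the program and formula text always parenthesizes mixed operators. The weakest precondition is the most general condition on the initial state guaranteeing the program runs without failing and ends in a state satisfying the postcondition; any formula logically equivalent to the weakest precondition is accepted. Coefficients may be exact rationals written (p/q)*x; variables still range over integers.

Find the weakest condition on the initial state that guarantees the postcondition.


Working backward. After the program, the postcondition (2*w + b != 4 -> 3*w - w + 6 != 2*w) -> (1/3)*w + w > w + 8 must hold; in canonical form it is (1/3)*w > 8.
Before b := 3*v: (1/3)*w > 8
Before b := v + 5: (1/3)*w > 8
Before skip: (1/3)*w > 8
Before w := 3*w - 7: w > 31/3
Answer: WP = w > 31/3


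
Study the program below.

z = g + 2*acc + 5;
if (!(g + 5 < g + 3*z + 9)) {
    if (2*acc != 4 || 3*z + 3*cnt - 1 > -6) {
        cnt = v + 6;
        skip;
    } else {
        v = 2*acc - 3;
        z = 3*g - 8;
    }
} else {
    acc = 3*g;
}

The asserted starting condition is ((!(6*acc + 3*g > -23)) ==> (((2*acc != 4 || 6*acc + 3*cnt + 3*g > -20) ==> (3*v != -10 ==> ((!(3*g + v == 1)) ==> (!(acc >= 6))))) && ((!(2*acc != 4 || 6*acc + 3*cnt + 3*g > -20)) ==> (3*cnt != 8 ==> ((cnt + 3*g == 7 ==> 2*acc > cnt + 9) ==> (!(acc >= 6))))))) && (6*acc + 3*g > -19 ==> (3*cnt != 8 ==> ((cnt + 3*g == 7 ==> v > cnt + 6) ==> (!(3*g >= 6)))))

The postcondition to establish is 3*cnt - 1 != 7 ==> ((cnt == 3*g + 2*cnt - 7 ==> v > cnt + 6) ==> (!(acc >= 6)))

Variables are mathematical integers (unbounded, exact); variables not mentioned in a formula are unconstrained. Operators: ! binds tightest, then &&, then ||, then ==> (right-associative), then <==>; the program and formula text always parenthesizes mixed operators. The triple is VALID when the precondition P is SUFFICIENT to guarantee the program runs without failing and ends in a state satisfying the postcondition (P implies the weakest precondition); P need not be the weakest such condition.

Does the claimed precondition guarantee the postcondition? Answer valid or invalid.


Working backward. After the program, the postcondition 3*cnt - 1 != 7 ==> ((cnt == 3*g + 2*cnt - 7 ==> v > cnt + 6) ==> (!(acc >= 6))) must hold; in canonical form it is 3*cnt != 8 ==> ((cnt + 3*g == 7 ==> v > cnt + 6) ==> (!(acc >= 6))).
Then branch requires ((2*acc != 4 || 3*cnt + 3*z > -5) ==> (3*v != -10 ==> ((!(3*g + v == 1)) ==> (!(acc >= 6))))) && ((!(2*acc != 4 || 3*cnt + 3*z > -5)) ==> (3*cnt != 8 ==> ((cnt + 3*g == 7 ==> 2*acc > cnt + 9) ==> (!(acc >= 6))))); else branch requires 3*cnt != 8 ==> ((cnt + 3*g == 7 ==> v > cnt + 6) ==> (!(3*g >= 6))).
Before the if: ((!(3*z > -4)) ==> (((2*acc != 4 || 3*cnt + 3*z > -5) ==> (3*v != -10 ==> ((!(3*g + v == 1)) ==> (!(acc >= 6))))) && ((!(2*acc != 4 || 3*cnt + 3*z > -5)) ==> (3*cnt != 8 ==> ((cnt + 3*g == 7 ==> 2*acc > cnt + 9) ==> (!(acc >= 6))))))) && (3*z > -4 ==> (3*cnt != 8 ==> ((cnt + 3*g == 7 ==> v > cnt + 6) ==> (!(3*g >= 6)))))
Before z := g + 2*acc + 5: ((!(6*acc + 3*g > -19)) ==> (((2*acc != 4 || 6*acc + 3*cnt + 3*g > -20) ==> (3*v != -10 ==> ((!(3*g + v == 1)) ==> (!(acc >= 6))))) && ((!(2*acc != 4 || 6*acc + 3*cnt + 3*g > -20)) ==> (3*cnt != 8 ==> ((cnt + 3*g == 7 ==> 2*acc > cnt + 9) ==> (!(acc >= 6))))))) && (6*acc + 3*g > -19 ==> (3*cnt != 8 ==> ((cnt + 3*g == 7 ==> v > cnt + 6) ==> (!(3*g >= 6)))))
The weakest precondition is ((!(6*acc + 3*g > -19)) ==> (((2*acc != 4 || 6*acc + 3*cnt + 3*g > -20) ==> (3*v != -10 ==> ((!(3*g + v == 1)) ==> (!(acc >= 6))))) && ((!(2*acc != 4 || 6*acc + 3*cnt + 3*g > -20)) ==> (3*cnt != 8 ==> ((cnt + 3*g == 7 ==> 2*acc > cnt + 9) ==> (!(acc >= 6))))))) && (6*acc + 3*g > -19 ==> (3*cnt != 8 ==> ((cnt + 3*g == 7 ==> v > cnt + 6) ==> (!(3*g >= 6))))).
Check whether ((!(6*acc + 3*g > -23)) ==> (((2*acc != 4 || 6*acc + 3*cnt + 3*g > -20) ==> (3*v != -10 ==> ((!(3*g + v == 1)) ==> (!(acc >= 6))))) && ((!(2*acc != 4 || 6*acc + 3*cnt + 3*g > -20)) ==> (3*cnt != 8 ==> ((cnt + 3*g == 7 ==> 2*acc > cnt + 9) ==> (!(acc >= 6))))))) && (6*acc + 3*g > -19 ==> (3*cnt != 8 ==> ((cnt + 3*g == 7 ==> v > cnt + 6) ==> (!(3*g >= 6))))) implies it.
Countermodel: at the initial state acc = 6, cnt = 9, g = -19, v = 59, the precondition holds but the weakest precondition fails.
Answer: invalid


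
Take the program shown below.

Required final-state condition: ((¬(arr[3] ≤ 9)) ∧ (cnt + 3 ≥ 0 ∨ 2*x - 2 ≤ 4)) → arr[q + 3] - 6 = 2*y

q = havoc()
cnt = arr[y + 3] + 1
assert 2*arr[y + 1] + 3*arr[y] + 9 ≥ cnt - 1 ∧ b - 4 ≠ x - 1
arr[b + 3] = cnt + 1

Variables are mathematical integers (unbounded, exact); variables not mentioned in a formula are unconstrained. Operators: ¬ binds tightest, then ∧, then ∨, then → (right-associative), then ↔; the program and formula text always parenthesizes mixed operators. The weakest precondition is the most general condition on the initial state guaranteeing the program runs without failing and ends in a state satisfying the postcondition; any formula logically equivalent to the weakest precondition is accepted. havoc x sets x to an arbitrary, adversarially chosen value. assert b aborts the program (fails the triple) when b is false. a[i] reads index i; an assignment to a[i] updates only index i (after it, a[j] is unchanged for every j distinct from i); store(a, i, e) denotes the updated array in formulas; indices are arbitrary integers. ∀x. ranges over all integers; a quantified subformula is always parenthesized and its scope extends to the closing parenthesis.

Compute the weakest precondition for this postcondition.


Working backward. After the program, the postcondition ((¬(arr[3] ≤ 9)) ∧ (cnt + 3 ≥ 0 ∨ 2*x - 2 ≤ 4)) → arr[q + 3] - 6 = 2*y must hold; in canonical form it is ((¬(arr[3] ≤ 9)) ∧ (cnt ≥ -3 ∨ 2*x ≤ 6)) → arr[q + 3] = 2*y + 6.
Before arr[b + 3] := cnt + 1: ((¬(store(arr, b + 3, cnt + 1)[3] ≤ 9)) ∧ (cnt ≥ -3 ∨ 2*x ≤ 6)) → store(arr, b + 3, cnt + 1)[q + 3] = 2*y + 6
Before assert 2*arr[y + 1] + 3*arr[y] + 9 ≥ cnt - 1 ∧ b - 4 ≠ x - 1: 2*arr[y + 1] + 3*arr[y] ≥ cnt - 10 ∧ b ≠ x + 3 ∧ (((¬(store(arr, b + 3, cnt + 1)[3] ≤ 9)) ∧ (cnt ≥ -3 ∨ 2*x ≤ 6)) → store(arr, b + 3, cnt + 1)[q + 3] = 2*y + 6)
Before cnt := arr[y + 3] + 1: 2*arr[y + 1] + 3*arr[y] ≥ arr[y + 3] - 9 ∧ b ≠ x + 3 ∧ (((¬(store(arr, b + 3, arr[y + 3] + 2)[3] ≤ 9)) ∧ (arr[y + 3] ≥ -4 ∨ 2*x ≤ 6)) → store(arr, b + 3, arr[y + 3] + 2)[q + 3] = 2*y + 6)
Before havoc q: ∀q_1. (2*arr[y + 1] + 3*arr[y] ≥ arr[y + 3] - 9 ∧ b ≠ x + 3 ∧ (((¬(store(arr, b + 3, arr[y + 3] + 2)[3] ≤ 9)) ∧ (arr[y + 3] ≥ -4 ∨ 2*x ≤ 6)) → store(arr, b + 3, arr[y + 3] + 2)[q_1 + 3] = 2*y + 6))
Answer: WP = ∀q_1. (2*arr[y + 1] + 3*arr[y] ≥ arr[y + 3] - 9 ∧ b ≠ x + 3 ∧ (((¬(store(arr, b + 3, arr[y + 3] + 2)[3] ≤ 9)) ∧ (arr[y + 3] ≥ -4 ∨ 2*x ≤ 6)) → store(arr, b + 3, arr[y + 3] + 2)[q_1 + 3] = 2*y + 6))


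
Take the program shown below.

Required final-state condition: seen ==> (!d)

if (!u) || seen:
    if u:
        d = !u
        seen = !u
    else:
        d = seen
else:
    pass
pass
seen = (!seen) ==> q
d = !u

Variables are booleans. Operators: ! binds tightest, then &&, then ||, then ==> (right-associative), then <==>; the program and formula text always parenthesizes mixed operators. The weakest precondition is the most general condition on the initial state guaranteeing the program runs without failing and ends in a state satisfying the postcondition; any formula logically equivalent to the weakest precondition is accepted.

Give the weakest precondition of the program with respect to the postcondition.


Working backward. After the program, seen ==> (!d) must hold.
Before d := !u: seen ==> u
Before seen := (!seen) ==> q: ((!seen) ==> q) ==> u
Before skip: ((!seen) ==> q) ==> u
Then branch requires (u ==> ((u ==> q) ==> u)) && ((!u) ==> (((!seen) ==> q) ==> u)); else branch requires ((!seen) ==> q) ==> u.
Before the if: (((!u) || seen) ==> ((u ==> ((u ==> q) ==> u)) && ((!u) ==> (((!seen) ==> q) ==> u)))) && ((!((!u) || seen)) ==> (((!seen) ==> q) ==> u))
Answer: WP = (((!u) || seen) ==> ((u ==> ((u ==> q) ==> u)) && ((!u) ==> (((!seen) ==> q) ==> u)))) && ((!((!u) || seen)) ==> (((!seen) ==> q) ==> u))


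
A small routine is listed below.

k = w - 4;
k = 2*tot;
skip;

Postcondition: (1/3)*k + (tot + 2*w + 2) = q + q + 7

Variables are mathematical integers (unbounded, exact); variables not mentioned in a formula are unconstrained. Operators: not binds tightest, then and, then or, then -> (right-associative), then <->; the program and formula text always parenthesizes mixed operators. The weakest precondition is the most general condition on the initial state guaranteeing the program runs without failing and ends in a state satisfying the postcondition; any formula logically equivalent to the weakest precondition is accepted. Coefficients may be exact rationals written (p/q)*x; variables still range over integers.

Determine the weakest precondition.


Working backward. After the program, the postcondition (1/3)*k + (tot + 2*w + 2) = q + q + 7 must hold; in canonical form it is (1/3)*k + tot + 2*w = 2*q + 5.
Before skip: (1/3)*k + tot + 2*w = 2*q + 5
Before k := 2*tot: (5/3)*tot + 2*w = 2*q + 5
Before k := w - 4: (5/3)*tot + 2*w = 2*q + 5
Answer: WP = (5/3)*tot + 2*w = 2*q + 5


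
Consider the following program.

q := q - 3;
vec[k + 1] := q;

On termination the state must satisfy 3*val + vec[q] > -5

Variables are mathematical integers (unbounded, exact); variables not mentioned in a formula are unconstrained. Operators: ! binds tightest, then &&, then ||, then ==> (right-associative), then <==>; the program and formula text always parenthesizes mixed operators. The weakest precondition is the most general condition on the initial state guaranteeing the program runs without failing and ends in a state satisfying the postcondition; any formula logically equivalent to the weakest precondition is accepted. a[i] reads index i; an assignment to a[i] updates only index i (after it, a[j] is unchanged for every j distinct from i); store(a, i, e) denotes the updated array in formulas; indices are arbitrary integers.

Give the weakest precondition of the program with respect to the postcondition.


Working backward. After the program, the postcondition 3*val + vec[q] > -5 must hold; in canonical form it is vec[q] + 3*val > -5.
Before vec[k + 1] := q: store(vec, k + 1, q)[q] + 3*val > -5
Before q := q - 3: store(vec, k + 1, q - 3)[q - 3] + 3*val > -5
Answer: WP = store(vec, k + 1, q - 3)[q - 3] + 3*val > -5


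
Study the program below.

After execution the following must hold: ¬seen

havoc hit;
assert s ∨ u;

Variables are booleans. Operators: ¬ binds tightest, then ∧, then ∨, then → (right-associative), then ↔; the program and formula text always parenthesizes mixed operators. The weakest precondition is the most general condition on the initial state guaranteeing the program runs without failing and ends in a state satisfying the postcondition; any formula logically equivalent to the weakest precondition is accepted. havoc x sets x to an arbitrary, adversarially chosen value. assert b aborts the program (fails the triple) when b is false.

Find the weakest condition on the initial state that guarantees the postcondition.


Working backward. After the program, ¬seen must hold.
Before assert s ∨ u: (s ∨ u) ∧ (¬seen)
Before havoc hit: (s ∨ u) ∧ (¬seen)
Answer: WP = (s ∨ u) ∧ (¬seen)
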